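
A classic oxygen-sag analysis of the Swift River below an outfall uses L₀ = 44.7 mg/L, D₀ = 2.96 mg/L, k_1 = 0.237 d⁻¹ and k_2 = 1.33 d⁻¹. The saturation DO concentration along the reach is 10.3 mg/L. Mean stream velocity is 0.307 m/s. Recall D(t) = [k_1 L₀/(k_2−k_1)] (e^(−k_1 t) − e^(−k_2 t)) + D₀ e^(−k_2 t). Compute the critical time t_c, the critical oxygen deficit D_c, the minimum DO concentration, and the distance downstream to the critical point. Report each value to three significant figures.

t_c ≈ 1.24 d; D_c ≈ 5.93 mg/L; min DO ≈ 4.37 mg/L; x_c ≈ 33.0 km

t_c = [1/(k_2−k_1)] ln[(k_2/k_1)(1 − D₀(k_2−k_1)/(k_1 L₀))]
= [1/(1.33−0.237)] ln[(1.33/0.237)(1 − 2.96×1.093/(0.237×44.7))]
= (1/1.093) ln[5.612 × 0.6946] = 0.9149 × ln(3.898) = 0.9149 × 1.360 = 1.245 d.
L(t_c) = L₀ e^(−k_1 t_c) = 44.7 × 0.7445 = 33.28 mg/L, and at the critical point k_2 D_c = k_1 L, so D_c = (0.237/1.33) × 33.28 = 5.930 mg/L.
Minimum DO = C_s − D_c = 10.3 − 5.930 = 4.370 mg/L.
x_c = v t_c = 0.307 m/s × 1.245 d × 86400 s/d = 33020 m ≈ 33.0 km.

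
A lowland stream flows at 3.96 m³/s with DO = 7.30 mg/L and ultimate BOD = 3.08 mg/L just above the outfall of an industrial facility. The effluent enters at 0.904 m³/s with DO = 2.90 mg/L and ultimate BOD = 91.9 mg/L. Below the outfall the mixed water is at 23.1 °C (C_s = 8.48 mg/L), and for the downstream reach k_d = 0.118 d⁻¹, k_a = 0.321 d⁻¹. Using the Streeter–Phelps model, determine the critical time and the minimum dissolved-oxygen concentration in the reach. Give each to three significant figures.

Mixed DO = (3.96×7.30 + 0.904×2.90)/(3.96+0.904) = 31.53/4.864 = 6.482 mg/L.
Mixed L₀ = (3.96×3.08 + 0.904×91.9)/(4.864) = 95.27/4.864 = 19.59 mg/L.
Initial deficit D₀ = C_s − DO₀ = 8.48 − 6.482 = 1.998 mg/L.
t_c = (1/0.2030) ln[(0.321/0.118)(1 − 1.998×0.2030/(0.118×19.59))] = 4.926 × ln(2.243) = 3.979 d.
D_c = (0.118/0.321) × 19.59 × e^(−0.118×3.979) = 0.3676 × 19.59 × 0.6253 = 4.502 mg/L.
Minimum DO = 8.48 − 4.502 = 3.978 mg/L.

t_c ≈ 3.98 d; minimum DO ≈ 3.98 mg/L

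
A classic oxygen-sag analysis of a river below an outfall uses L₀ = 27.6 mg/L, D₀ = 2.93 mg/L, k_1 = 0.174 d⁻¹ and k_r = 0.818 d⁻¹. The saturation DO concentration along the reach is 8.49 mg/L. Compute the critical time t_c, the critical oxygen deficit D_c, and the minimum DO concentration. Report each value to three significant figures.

With k_r/k_1 = 4.701 and 1 − D₀(k_r−k_1)/(k_1 L₀) = 0.6071,
t_c = ln(4.701 × 0.6071) / (0.818 − 0.174) = ln(2.854) / 0.6440 = 1.049/0.6440 = 1.628 d.
D_c = (k_1/k_r) L₀ e^(−k_1 t_c) = (0.174/0.818) × 27.6 × e^(−0.174×1.628) = 0.2127 × 27.6 × 0.7533 = 4.422 mg/L.
Minimum DO = C_s − D_c = 8.49 − 4.422 = 4.068 mg/L.

t_c ≈ 1.63 d; D_c ≈ 4.42 mg/L; min DO ≈ 4.07 mg/L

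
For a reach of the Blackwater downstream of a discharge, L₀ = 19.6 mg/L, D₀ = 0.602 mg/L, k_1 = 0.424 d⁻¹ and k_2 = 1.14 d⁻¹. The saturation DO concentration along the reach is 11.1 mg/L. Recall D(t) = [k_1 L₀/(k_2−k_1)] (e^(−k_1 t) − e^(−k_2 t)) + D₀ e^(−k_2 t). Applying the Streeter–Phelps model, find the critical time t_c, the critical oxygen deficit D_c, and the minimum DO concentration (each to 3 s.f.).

t_c ≈ 1.31 d; D_c ≈ 4.19 mg/L; min DO ≈ 6.91 mg/L

With k_2/k_1 = 2.689 and 1 − D₀(k_2−k_1)/(k_1 L₀) = 0.9481,
t_c = ln(2.689 × 0.9481) / (1.14 − 0.424) = ln(2.549) / 0.7160 = 0.9358/0.7160 = 1.307 d.
D_c = (k_1/k_2) L₀ e^(−k_1 t_c) = (0.424/1.14) × 19.6 × e^(−0.424×1.307) = 0.3719 × 19.6 × 0.5746 = 4.188 mg/L.
Minimum DO = C_s − D_c = 11.1 − 4.188 = 6.912 mg/L.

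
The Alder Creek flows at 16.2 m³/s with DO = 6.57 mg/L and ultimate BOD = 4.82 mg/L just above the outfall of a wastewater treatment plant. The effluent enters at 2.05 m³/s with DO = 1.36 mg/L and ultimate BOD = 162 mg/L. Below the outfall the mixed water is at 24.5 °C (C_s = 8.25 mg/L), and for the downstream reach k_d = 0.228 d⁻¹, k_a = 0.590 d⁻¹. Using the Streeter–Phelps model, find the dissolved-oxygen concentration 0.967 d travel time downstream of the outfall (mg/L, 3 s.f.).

DO ≈ 3.62 mg/L

Mixed DO = (16.2×6.57 + 2.05×1.36)/(16.2+2.05) = 109.2/18.25 = 5.985 mg/L.
Mixed L₀ = (16.2×4.82 + 2.05×162)/(18.25) = 410.2/18.25 = 22.48 mg/L.
Initial deficit D₀ = C_s − DO₀ = 8.25 − 5.985 = 2.265 mg/L.
D(0.967) = [0.228×22.48/(0.590−0.228)](e^(−0.228×0.967) − e^(−0.590×0.967)) + 2.265 e^(−0.590×0.967)
= 14.16 × (0.8021 − 0.5652) + 2.265 × 0.5652 = 4.634 mg/L.
DO = 8.25 − 4.634 = 3.616 mg/L.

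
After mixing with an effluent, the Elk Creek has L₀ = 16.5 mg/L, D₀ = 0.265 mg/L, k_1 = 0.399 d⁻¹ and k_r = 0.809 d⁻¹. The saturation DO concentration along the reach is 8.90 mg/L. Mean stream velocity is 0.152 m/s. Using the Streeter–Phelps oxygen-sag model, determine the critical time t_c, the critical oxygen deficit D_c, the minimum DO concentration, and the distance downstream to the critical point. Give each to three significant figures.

At the critical point dD/dt = 0, so k_1 L₀ e^(−k_1 t) = k_r D. Substituting D(t) from the Streeter–Phelps equation and solving for t gives
t_c = ln[(k_r/k_1)(1 − D₀(k_r−k_1)/(k_1 L₀))] / (k_r−k_1).
Here k_r−k_1 = 0.4100 d⁻¹ and 1 − D₀(k_r−k_1)/(k_1 L₀) = 1 − 0.265×0.4100/(0.399×16.5) = 0.9835, so
t_c = ln(2.028 × 0.9835) / 0.4100 = 0.6902 / 0.4100 = 1.683 d.
D_c = (k_1/k_r) L₀ e^(−k_1 t_c) = (0.399/0.809) × 16.5 × e^(−0.399×1.683) = 0.4932 × 16.5 × 0.5109 = 4.157 mg/L.
Minimum DO = C_s − D_c = 8.90 − 4.157 = 4.743 mg/L.
x_c = v t_c = 0.152 m/s × 1.683 d × 86400 s/d = 22110 m ≈ 22.1 km.

t_c ≈ 1.68 d; D_c ≈ 4.16 mg/L; min DO ≈ 4.74 mg/L; x_c ≈ 22.1 km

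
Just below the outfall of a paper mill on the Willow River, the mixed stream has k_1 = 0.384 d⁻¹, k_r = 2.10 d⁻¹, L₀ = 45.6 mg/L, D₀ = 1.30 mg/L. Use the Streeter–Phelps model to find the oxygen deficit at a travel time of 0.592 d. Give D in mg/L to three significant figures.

D ≈ 5.56 mg/L

k_1 L₀/(k_r−k_1) = 0.384×45.6/(2.10−0.384) = 17.51/1.716 = 10.20 mg/L.
e^(−k_1 t) = e^(−0.384×0.5920) = 0.7967; e^(−k_r t) = e^(−2.10×0.5920) = 0.2885.
D = 10.20 × (0.7967 − 0.2885) + 1.30 × 0.2885 = 5.186 + 0.3750 = 5.561 mg/L.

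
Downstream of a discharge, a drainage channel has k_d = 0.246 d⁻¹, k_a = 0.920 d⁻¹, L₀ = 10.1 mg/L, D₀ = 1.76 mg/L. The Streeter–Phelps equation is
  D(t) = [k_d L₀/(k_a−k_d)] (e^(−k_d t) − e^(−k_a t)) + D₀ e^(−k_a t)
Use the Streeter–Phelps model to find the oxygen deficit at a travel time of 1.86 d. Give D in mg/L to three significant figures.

k_d L₀/(k_a−k_d) = 0.246×10.1/(0.920−0.246) = 2.485/0.6740 = 3.686 mg/L.
e^(−k_d t) = e^(−0.246×1.860) = 0.6328; e^(−k_a t) = e^(−0.920×1.860) = 0.1806.
D = 3.686 × (0.6328 − 0.1806) + 1.76 × 0.1806 = 1.667 + 0.3179 = 1.985 mg/L.

D ≈ 1.98 mg/L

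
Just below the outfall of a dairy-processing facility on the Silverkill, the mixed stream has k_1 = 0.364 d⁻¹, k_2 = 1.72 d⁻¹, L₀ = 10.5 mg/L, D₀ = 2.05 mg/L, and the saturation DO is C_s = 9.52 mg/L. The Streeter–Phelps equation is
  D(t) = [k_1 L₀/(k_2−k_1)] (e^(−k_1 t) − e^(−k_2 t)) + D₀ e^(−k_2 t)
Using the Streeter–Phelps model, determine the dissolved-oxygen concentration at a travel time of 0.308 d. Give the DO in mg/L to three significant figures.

DO ≈ 7.45 mg/L

k_1 L₀/(k_2−k_1) = 0.364×10.5/(1.72−0.364) = 3.822/1.356 = 2.819 mg/L.
e^(−k_1 t) = e^(−0.364×0.3080) = 0.8939; e^(−k_2 t) = e^(−1.72×0.3080) = 0.5887.
D = 2.819 × (0.8939 − 0.5887) + 2.05 × 0.5887 = 0.8602 + 1.207 = 2.067 mg/L.
DO = C_s − D = 9.52 − 2.067 = 7.453 mg/L.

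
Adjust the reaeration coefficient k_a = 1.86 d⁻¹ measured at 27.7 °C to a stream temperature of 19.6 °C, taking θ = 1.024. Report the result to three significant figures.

k_a(T₂) = k_a(T₁) · θ^(T₂−T₁) = 1.86 × 1.024^(19.6−27.7)
= 1.86 × 1.024^-8.10 = 1.86 × 0.8252 = 1.535 d⁻¹.

k_a ≈ 1.53 d⁻¹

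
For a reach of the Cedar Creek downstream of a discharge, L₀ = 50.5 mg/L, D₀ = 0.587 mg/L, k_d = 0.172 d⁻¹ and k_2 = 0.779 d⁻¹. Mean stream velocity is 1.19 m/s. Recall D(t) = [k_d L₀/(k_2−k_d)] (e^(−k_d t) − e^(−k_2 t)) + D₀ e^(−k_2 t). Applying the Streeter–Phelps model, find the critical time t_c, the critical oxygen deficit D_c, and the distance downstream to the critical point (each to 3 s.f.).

t_c ≈ 2.42 d; D_c ≈ 7.35 mg/L; x_c ≈ 249 km

With k_2/k_d = 4.529 and 1 − D₀(k_2−k_d)/(k_d L₀) = 0.9590,
t_c = ln(4.529 × 0.9590) / (0.779 − 0.172) = ln(4.343) / 0.6070 = 1.469/0.6070 = 2.419 d.
D_c = (k_d/k_2) L₀ e^(−k_d t_c) = (0.172/0.779) × 50.5 × e^(−0.172×2.419) = 0.2208 × 50.5 × 0.6596 = 7.354 mg/L.
x_c = v t_c = 1.19 m/s × 2.419 d × 86400 s/d = 248800 m ≈ 249 km.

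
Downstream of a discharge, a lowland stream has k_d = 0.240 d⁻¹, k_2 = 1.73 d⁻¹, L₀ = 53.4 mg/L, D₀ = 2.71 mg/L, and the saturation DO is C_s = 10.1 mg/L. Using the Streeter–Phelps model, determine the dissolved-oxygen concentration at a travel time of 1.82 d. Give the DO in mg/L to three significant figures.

DO ≈ 4.80 mg/L

k_d L₀/(k_2−k_d) = 0.240×53.4/(1.73−0.240) = 12.82/1.490 = 8.601 mg/L.
e^(−k_d t) = e^(−0.240×1.820) = 0.6461; e^(−k_2 t) = e^(−1.73×1.820) = 0.04291.
D = 8.601 × (0.6461 − 0.04291) + 2.71 × 0.04291 = 5.188 + 0.1163 = 5.305 mg/L.
DO = C_s − D = 10.1 − 5.305 = 4.795 mg/L.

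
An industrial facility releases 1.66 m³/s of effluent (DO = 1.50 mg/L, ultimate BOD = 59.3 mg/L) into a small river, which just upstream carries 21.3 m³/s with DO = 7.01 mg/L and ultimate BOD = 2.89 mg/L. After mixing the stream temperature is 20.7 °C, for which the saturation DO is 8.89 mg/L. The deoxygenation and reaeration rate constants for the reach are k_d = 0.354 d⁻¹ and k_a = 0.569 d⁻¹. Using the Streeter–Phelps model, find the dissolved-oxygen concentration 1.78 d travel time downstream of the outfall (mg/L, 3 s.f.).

Mixed DO = (21.3×7.01 + 1.66×1.50)/(21.3+1.66) = 151.8/22.96 = 6.612 mg/L.
Mixed L₀ = (21.3×2.89 + 1.66×59.3)/(22.96) = 160.0/22.96 = 6.968 mg/L.
Initial deficit D₀ = C_s − DO₀ = 8.89 − 6.612 = 2.278 mg/L.
D(1.78) = [0.354×6.968/(0.569−0.354)](e^(−0.354×1.78) − e^(−0.569×1.78)) + 2.278 e^(−0.569×1.78)
= 11.47 × (0.5325 − 0.3632) + 2.278 × 0.3632 = 2.770 mg/L.
DO = 8.89 − 2.770 = 6.120 mg/L.

DO ≈ 6.12 mg/L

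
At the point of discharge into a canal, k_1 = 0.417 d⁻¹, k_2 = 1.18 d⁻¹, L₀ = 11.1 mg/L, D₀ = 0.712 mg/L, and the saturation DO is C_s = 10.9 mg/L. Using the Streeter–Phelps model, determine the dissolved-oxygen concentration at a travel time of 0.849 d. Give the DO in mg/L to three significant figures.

DO ≈ 8.61 mg/L

k_1 L₀/(k_2−k_1) = 0.417×11.1/(1.18−0.417) = 4.629/0.7630 = 6.066 mg/L.
e^(−k_1 t) = e^(−0.417×0.8490) = 0.7019; e^(−k_2 t) = e^(−1.18×0.8490) = 0.3672.
D = 6.066 × (0.7019 − 0.3672) + 0.712 × 0.3672 = 2.030 + 0.2615 = 2.292 mg/L.
DO = C_s − D = 10.9 − 2.292 = 8.608 mg/L.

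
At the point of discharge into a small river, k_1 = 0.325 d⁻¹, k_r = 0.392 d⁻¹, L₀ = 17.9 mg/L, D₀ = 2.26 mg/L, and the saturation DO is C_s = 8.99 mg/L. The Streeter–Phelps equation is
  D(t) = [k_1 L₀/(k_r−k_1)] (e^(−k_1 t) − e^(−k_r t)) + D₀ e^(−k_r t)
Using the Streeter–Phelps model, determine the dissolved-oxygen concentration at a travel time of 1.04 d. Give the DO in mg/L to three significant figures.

k_1 L₀/(k_r−k_1) = 0.325×17.9/(0.392−0.325) = 5.817/0.06700 = 86.83 mg/L.
e^(−k_1 t) = e^(−0.325×1.040) = 0.7132; e^(−k_r t) = e^(−0.392×1.040) = 0.6652.
D = 86.83 × (0.7132 − 0.6652) + 2.26 × 0.6652 = 4.168 + 1.503 = 5.671 mg/L.
DO = C_s − D = 8.99 − 5.671 = 3.319 mg/L.

DO ≈ 3.32 mg/L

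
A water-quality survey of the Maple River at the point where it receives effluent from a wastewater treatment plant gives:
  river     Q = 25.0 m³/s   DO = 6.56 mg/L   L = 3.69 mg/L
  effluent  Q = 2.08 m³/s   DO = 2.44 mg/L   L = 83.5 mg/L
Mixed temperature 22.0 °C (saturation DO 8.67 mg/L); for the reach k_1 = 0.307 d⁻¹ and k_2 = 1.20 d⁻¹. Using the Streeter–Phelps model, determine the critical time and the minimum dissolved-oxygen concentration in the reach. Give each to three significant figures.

Mixed DO = (25.0×6.56 + 2.08×2.44)/(25.0+2.08) = 169.1/27.08 = 6.244 mg/L.
Mixed L₀ = (25.0×3.69 + 2.08×83.5)/(27.08) = 265.9/27.08 = 9.820 mg/L.
Initial deficit D₀ = C_s − DO₀ = 8.67 − 6.244 = 2.426 mg/L.
t_c = (1/0.8930) ln[(1.20/0.307)(1 − 2.426×0.8930/(0.307×9.820))] = 1.120 × ln(1.099) = 0.1061 d.
D_c = (0.307/1.20) × 9.820 × e^(−0.307×0.1061) = 0.2558 × 9.820 × 0.9679 = 2.432 mg/L.
Minimum DO = 8.67 − 2.432 = 6.238 mg/L.

t_c ≈ 0.106 d; minimum DO ≈ 6.24 mg/L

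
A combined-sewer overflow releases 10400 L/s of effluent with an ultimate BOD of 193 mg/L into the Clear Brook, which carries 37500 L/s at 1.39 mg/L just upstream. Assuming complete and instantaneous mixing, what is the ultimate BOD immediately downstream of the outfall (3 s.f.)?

Flow-weighted mixing: C = (Q_r C_r + Q_w C_w)/(Q_r + Q_w)
= (37500×1.39 + 10400×193)/(37500 + 10400) = 2.059×10^6/47900 = 42.99 mg/L.

43.0 mg/L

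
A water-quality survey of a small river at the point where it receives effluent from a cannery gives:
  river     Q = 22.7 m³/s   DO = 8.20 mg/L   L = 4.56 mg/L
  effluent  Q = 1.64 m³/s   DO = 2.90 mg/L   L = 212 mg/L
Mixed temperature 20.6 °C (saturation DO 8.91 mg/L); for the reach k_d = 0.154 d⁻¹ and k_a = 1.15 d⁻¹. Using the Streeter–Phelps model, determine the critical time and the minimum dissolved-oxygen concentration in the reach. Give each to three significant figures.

t_c ≈ 1.55 d; minimum DO ≈ 6.96 mg/L

Mixed DO = (22.7×8.20 + 1.64×2.90)/(22.7+1.64) = 190.9/24.34 = 7.843 mg/L.
Mixed L₀ = (22.7×4.56 + 1.64×212)/(24.34) = 451.2/24.34 = 18.54 mg/L.
Initial deficit D₀ = C_s − DO₀ = 8.91 − 7.843 = 1.067 mg/L.
t_c = (1/0.9960) ln[(1.15/0.154)(1 − 1.067×0.9960/(0.154×18.54))] = 1.004 × ln(4.687) = 1.551 d.
D_c = (0.154/1.15) × 18.54 × e^(−0.154×1.551) = 0.1339 × 18.54 × 0.7875 = 1.955 mg/L.
Minimum DO = 8.91 − 1.955 = 6.955 mg/L.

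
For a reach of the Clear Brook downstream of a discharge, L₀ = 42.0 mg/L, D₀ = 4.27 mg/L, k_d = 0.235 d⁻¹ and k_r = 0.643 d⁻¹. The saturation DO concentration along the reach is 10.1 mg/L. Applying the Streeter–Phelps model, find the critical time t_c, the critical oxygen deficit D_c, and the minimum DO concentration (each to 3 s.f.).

t_c ≈ 1.99 d; D_c ≈ 9.61 mg/L; min DO ≈ 0.486 mg/L

At the critical point dD/dt = 0, so k_d L₀ e^(−k_d t) = k_r D. Substituting D(t) from the Streeter–Phelps equation and solving for t gives
t_c = ln[(k_r/k_d)(1 − D₀(k_r−k_d)/(k_d L₀))] / (k_r−k_d).
Here k_r−k_d = 0.4080 d⁻¹ and 1 − D₀(k_r−k_d)/(k_d L₀) = 1 − 4.27×0.4080/(0.235×42.0) = 0.8235, so
t_c = ln(2.736 × 0.8235) / 0.4080 = 0.8124 / 0.4080 = 1.991 d.
D_c = (k_d/k_r) L₀ e^(−k_d t_c) = (0.235/0.643) × 42.0 × e^(−0.235×1.991) = 0.3655 × 42.0 × 0.6263 = 9.614 mg/L.
Minimum DO = C_s − D_c = 10.1 − 9.614 = 0.4861 mg/L.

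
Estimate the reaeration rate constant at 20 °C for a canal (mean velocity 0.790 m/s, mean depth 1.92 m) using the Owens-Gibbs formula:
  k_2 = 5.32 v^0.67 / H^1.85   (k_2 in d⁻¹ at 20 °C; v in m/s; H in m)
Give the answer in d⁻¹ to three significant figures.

k_2 ≈ 1.36 d⁻¹

k_2 = 5.32 × 0.790^0.67 / 1.92^1.85 = 5.32 × 0.8539 / 3.343 = 1.359 d⁻¹.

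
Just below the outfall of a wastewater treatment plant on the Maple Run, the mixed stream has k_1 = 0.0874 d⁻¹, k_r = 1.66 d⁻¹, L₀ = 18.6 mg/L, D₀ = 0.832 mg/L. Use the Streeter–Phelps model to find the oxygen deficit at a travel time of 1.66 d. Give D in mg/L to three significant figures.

k_1 L₀/(k_r−k_1) = 0.0874×18.6/(1.66−0.0874) = 1.626/1.573 = 1.034 mg/L.
e^(−k_1 t) = e^(−0.0874×1.660) = 0.8649; e^(−k_r t) = e^(−1.66×1.660) = 0.06357.
D = 1.034 × (0.8649 − 0.06357) + 0.832 × 0.06357 = 0.8284 + 0.05289 = 0.8813 mg/L.

D ≈ 0.881 mg/L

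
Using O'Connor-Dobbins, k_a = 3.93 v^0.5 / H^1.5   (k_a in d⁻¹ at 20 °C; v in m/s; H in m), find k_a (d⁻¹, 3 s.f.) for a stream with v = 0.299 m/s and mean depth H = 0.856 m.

k_a ≈ 2.71 d⁻¹

k_a = 3.93 × 0.299^0.5 / 0.856^1.5 = 3.93 × 0.5468 / 0.7920 = 2.713 d⁻¹.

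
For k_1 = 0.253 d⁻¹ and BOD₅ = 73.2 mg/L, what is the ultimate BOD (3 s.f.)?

L₀ ≈ 102 mg/L

BOD₅ = L₀(1 − e^(−5k_1)) ⇒ L₀ = BOD₅ / (1 − e^(−5×0.253))
= 73.2 / (1 − 0.2822) = 73.2 / 0.7178 = 102.0 mg/L.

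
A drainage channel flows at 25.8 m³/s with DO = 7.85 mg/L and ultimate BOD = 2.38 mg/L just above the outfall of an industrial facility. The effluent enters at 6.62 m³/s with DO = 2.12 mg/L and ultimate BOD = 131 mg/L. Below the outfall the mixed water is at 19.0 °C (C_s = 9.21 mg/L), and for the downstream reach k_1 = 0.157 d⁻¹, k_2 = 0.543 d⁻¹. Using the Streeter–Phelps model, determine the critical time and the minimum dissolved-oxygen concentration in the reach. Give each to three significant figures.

t_c ≈ 2.58 d; minimum DO ≈ 3.69 mg/L

Mixed DO = (25.8×7.85 + 6.62×2.12)/(25.8+6.62) = 216.6/32.42 = 6.680 mg/L.
Mixed L₀ = (25.8×2.38 + 6.62×131)/(32.42) = 928.6/32.42 = 28.64 mg/L.
Initial deficit D₀ = C_s − DO₀ = 9.21 − 6.680 = 2.530 mg/L.
t_c = (1/0.3860) ln[(0.543/0.157)(1 − 2.530×0.3860/(0.157×28.64))] = 2.591 × ln(2.708) = 2.580 d.
D_c = (0.157/0.543) × 28.64 × e^(−0.157×2.580) = 0.2891 × 28.64 × 0.6669 = 5.523 mg/L.
Minimum DO = 9.21 − 5.523 = 3.687 mg/L.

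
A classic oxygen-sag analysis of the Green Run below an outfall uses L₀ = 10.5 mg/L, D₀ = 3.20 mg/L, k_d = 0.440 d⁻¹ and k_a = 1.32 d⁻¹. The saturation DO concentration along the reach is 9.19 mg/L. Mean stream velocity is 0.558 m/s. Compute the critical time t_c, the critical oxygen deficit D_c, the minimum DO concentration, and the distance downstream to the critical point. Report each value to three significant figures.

t_c = [1/(k_a−k_d)] ln[(k_a/k_d)(1 − D₀(k_a−k_d)/(k_d L₀))]
= [1/(1.32−0.440)] ln[(1.32/0.440)(1 − 3.20×0.8800/(0.440×10.5))]
= (1/0.8800) ln[3.000 × 0.3905] = 1.136 × ln(1.171) = 1.136 × 0.1582 = 0.1798 d.
D_c = (k_d/k_a) L₀ e^(−k_d t_c) = (0.440/1.32) × 10.5 × e^(−0.440×0.1798) = 0.3333 × 10.5 × 0.9239 = 3.234 mg/L.
Minimum DO = C_s − D_c = 9.19 − 3.234 = 5.956 mg/L.
x_c = v t_c = 0.558 m/s × 0.1798 d × 86400 s/d = 8668 m ≈ 8.67 km.

t_c ≈ 0.180 d; D_c ≈ 3.23 mg/L; min DO ≈ 5.96 mg/L; x_c ≈ 8.67 km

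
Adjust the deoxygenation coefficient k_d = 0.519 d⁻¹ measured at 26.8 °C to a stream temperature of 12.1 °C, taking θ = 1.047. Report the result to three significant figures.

k_d ≈ 0.264 d⁻¹

k_d(T₂) = k_d(T₁) · θ^(T₂−T₁) = 0.519 × 1.047^(12.1−26.8)
= 0.519 × 1.047^-14.7 = 0.519 × 0.5091 = 0.2642 d⁻¹.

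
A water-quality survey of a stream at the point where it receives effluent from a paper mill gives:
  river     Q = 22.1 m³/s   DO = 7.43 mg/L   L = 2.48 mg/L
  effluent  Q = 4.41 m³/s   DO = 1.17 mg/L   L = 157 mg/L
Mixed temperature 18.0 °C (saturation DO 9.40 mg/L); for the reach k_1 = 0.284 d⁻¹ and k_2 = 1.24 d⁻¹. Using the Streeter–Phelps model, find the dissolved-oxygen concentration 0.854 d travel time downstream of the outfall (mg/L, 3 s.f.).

Mixed DO = (22.1×7.43 + 4.41×1.17)/(22.1+4.41) = 169.4/26.51 = 6.389 mg/L.
Mixed L₀ = (22.1×2.48 + 4.41×157)/(26.51) = 747.2/26.51 = 28.18 mg/L.
Initial deficit D₀ = C_s − DO₀ = 9.40 − 6.389 = 3.011 mg/L.
D(0.854) = [0.284×28.18/(1.24−0.284)](e^(−0.284×0.854) − e^(−1.24×0.854)) + 3.011 e^(−1.24×0.854)
= 8.373 × (0.7846 − 0.3468) + 3.011 × 0.3468 = 4.710 mg/L.
DO = 9.40 − 4.710 = 4.690 mg/L.

DO ≈ 4.69 mg/L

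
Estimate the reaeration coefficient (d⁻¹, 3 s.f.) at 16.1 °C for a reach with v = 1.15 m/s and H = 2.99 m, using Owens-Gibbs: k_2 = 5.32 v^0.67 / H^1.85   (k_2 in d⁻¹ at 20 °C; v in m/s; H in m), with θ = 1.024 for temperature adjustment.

k_2(20) = 5.32 × 1.15^0.67 / 2.99^1.85 = 5.32 × 1.098 / 7.586 = 0.7702 d⁻¹.
k_2(16.1) = 0.7702 × 1.024^(16.1−20) = 0.7702 × 0.9117 = 0.7021 d⁻¹.

k_2 ≈ 0.702 d⁻¹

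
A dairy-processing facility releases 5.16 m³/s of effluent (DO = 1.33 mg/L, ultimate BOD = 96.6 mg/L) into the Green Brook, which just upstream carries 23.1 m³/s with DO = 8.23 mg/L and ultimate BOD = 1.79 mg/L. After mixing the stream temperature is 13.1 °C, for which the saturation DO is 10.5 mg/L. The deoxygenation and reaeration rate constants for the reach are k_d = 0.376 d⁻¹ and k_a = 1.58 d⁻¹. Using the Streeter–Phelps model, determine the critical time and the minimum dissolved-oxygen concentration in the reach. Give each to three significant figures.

Mixed DO = (23.1×8.23 + 5.16×1.33)/(23.1+5.16) = 197.0/28.26 = 6.970 mg/L.
Mixed L₀ = (23.1×1.79 + 5.16×96.6)/(28.26) = 539.8/28.26 = 19.10 mg/L.
Initial deficit D₀ = C_s − DO₀ = 10.5 − 6.970 = 3.530 mg/L.
t_c = (1/1.204) ln[(1.58/0.376)(1 − 3.530×1.204/(0.376×19.10))] = 0.8306 × ln(1.716) = 0.4483 d.
D_c = (0.376/1.58) × 19.10 × e^(−0.376×0.4483) = 0.2380 × 19.10 × 0.8449 = 3.841 mg/L.
Minimum DO = 10.5 − 3.841 = 6.659 mg/L.

t_c ≈ 0.448 d; minimum DO ≈ 6.66 mg/L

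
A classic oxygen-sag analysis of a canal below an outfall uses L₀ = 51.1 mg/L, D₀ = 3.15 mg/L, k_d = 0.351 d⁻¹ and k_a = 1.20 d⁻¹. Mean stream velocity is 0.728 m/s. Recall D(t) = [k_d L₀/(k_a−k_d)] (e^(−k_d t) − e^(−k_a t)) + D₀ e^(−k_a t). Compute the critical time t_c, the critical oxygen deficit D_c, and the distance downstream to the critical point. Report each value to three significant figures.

t_c ≈ 1.26 d; D_c ≈ 9.61 mg/L; x_c ≈ 79.1 km

At the critical point dD/dt = 0, so k_d L₀ e^(−k_d t) = k_a D. Substituting D(t) from the Streeter–Phelps equation and solving for t gives
t_c = ln[(k_a/k_d)(1 − D₀(k_a−k_d)/(k_d L₀))] / (k_a−k_d).
Here k_a−k_d = 0.8490 d⁻¹ and 1 − D₀(k_a−k_d)/(k_d L₀) = 1 − 3.15×0.8490/(0.351×51.1) = 0.8509, so
t_c = ln(3.419 × 0.8509) / 0.8490 = 1.068 / 0.8490 = 1.258 d.
L(t_c) = L₀ e^(−k_d t_c) = 51.1 × 0.6431 = 32.86 mg/L, and at the critical point k_a D_c = k_d L, so D_c = (0.351/1.20) × 32.86 = 9.612 mg/L.
x_c = v t_c = 0.728 m/s × 1.258 d × 86400 s/d = 79110 m ≈ 79.1 km.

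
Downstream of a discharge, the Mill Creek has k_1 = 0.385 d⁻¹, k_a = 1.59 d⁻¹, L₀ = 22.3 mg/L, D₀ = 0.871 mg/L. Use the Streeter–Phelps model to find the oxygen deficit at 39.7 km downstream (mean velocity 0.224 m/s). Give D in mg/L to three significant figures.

D ≈ 2.99 mg/L

Travel time t = x/v = 39.7 km / (0.224 m/s) = 39700 m / 0.224 m/s = 177200 s = 2.051 d.
k_1 L₀/(k_a−k_1) = 0.385×22.3/(1.59−0.385) = 8.585/1.205 = 7.125 mg/L.
e^(−k_1 t) = e^(−0.385×2.051) = 0.4540; e^(−k_a t) = e^(−1.59×2.051) = 0.03833.
D = 7.125 × (0.4540 − 0.03833) + 0.871 × 0.03833 = 2.961 + 0.03338 = 2.995 mg/L.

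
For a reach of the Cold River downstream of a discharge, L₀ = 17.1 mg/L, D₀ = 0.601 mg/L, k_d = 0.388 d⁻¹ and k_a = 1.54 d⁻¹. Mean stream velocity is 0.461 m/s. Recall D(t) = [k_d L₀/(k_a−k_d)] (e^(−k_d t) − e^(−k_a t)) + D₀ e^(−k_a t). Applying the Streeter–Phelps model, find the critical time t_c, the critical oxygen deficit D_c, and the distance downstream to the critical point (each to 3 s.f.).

t_c ≈ 1.10 d; D_c ≈ 2.81 mg/L; x_c ≈ 43.9 km

With k_a/k_d = 3.969 and 1 − D₀(k_a−k_d)/(k_d L₀) = 0.8956,
t_c = ln(3.969 × 0.8956) / (1.54 − 0.388) = ln(3.555) / 1.152 = 1.268/1.152 = 1.101 d.
D_c = (k_d/k_a) L₀ e^(−k_d t_c) = (0.388/1.54) × 17.1 × e^(−0.388×1.101) = 0.2519 × 17.1 × 0.6523 = 2.811 mg/L.
x_c = v t_c = 0.461 m/s × 1.101 d × 86400 s/d = 43850 m ≈ 43.9 km.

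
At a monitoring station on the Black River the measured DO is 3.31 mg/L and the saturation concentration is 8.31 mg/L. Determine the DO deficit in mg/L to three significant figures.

D = C_s − C = 8.31 − 3.31 = 5.00 mg/L.

D ≈ 5.00 mg/L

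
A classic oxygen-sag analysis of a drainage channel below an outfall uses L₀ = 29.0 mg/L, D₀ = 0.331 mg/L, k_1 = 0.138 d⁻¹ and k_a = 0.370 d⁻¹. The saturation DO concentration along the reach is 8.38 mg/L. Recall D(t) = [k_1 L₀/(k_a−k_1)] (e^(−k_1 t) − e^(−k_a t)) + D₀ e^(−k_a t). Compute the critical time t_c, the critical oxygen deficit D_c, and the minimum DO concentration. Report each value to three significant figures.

t_c = [1/(k_a−k_1)] ln[(k_a/k_1)(1 − D₀(k_a−k_1)/(k_1 L₀))]
= [1/(0.370−0.138)] ln[(0.370/0.138)(1 − 0.331×0.2320/(0.138×29.0))]
= (1/0.2320) ln[2.681 × 0.9808] = 4.310 × ln(2.630) = 4.310 × 0.9669 = 4.168 d.
D_c = (k_1/k_a) L₀ e^(−k_1 t_c) = (0.138/0.370) × 29.0 × e^(−0.138×4.168) = 0.3730 × 29.0 × 0.5626 = 6.086 mg/L.
Minimum DO = C_s − D_c = 8.38 − 6.086 = 2.294 mg/L.

t_c ≈ 4.17 d; D_c ≈ 6.09 mg/L; min DO ≈ 2.29 mg/L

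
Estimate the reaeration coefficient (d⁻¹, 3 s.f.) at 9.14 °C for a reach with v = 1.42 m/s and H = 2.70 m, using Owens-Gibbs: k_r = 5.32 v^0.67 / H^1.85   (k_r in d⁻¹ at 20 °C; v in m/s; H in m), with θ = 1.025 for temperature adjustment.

k_r(20) = 5.32 × 1.42^0.67 / 2.70^1.85 = 5.32 × 1.265 / 6.281 = 1.071 d⁻¹.
k_r(9.14) = 1.071 × 1.025^(9.14−20) = 1.071 × 0.7648 = 0.8193 d⁻¹.

k_r ≈ 0.819 d⁻¹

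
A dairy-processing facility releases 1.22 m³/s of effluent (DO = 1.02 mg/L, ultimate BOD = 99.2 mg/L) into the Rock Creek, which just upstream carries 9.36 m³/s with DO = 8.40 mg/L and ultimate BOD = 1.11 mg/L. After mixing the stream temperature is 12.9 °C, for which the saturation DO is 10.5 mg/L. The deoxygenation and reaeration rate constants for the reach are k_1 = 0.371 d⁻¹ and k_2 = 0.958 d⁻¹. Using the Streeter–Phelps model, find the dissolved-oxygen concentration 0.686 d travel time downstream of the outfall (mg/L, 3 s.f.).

DO ≈ 6.95 mg/L

Mixed DO = (9.36×8.40 + 1.22×1.02)/(9.36+1.22) = 79.87/10.58 = 7.549 mg/L.
Mixed L₀ = (9.36×1.11 + 1.22×99.2)/(10.58) = 131.4/10.58 = 12.42 mg/L.
Initial deficit D₀ = C_s − DO₀ = 10.5 − 7.549 = 2.951 mg/L.
D(0.686) = [0.371×12.42/(0.958−0.371)](e^(−0.371×0.686) − e^(−0.958×0.686)) + 2.951 e^(−0.958×0.686)
= 7.850 × (0.7753 − 0.5183) + 2.951 × 0.5183 = 3.547 mg/L.
DO = 10.5 − 3.547 = 6.953 mg/L.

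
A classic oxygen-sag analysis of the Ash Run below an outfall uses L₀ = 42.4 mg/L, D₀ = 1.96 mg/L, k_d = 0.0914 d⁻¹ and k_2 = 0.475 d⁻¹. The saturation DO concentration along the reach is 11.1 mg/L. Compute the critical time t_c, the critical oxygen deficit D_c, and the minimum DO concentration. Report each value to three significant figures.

t_c ≈ 3.73 d; D_c ≈ 5.80 mg/L; min DO ≈ 5.30 mg/L

t_c = [1/(k_2−k_d)] ln[(k_2/k_d)(1 − D₀(k_2−k_d)/(k_d L₀))]
= [1/(0.475−0.0914)] ln[(0.475/0.0914)(1 − 1.96×0.3836/(0.0914×42.4))]
= (1/0.3836) ln[5.197 × 0.8060] = 2.607 × ln(4.189) = 2.607 × 1.432 = 3.734 d.
L(t_c) = L₀ e^(−k_d t_c) = 42.4 × 0.7109 = 30.14 mg/L, and at the critical point k_2 D_c = k_d L, so D_c = (0.0914/0.475) × 30.14 = 5.800 mg/L.
Minimum DO = C_s − D_c = 11.1 − 5.800 = 5.300 mg/L.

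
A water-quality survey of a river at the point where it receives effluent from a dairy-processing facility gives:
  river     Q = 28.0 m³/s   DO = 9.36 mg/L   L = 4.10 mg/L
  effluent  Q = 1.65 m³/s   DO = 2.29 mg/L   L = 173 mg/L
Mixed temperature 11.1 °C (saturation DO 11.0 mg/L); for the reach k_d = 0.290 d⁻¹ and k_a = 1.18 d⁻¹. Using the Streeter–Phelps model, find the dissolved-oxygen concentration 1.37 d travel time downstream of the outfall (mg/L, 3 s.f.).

Mixed DO = (28.0×9.36 + 1.65×2.29)/(28.0+1.65) = 265.9/29.65 = 8.967 mg/L.
Mixed L₀ = (28.0×4.10 + 1.65×173)/(29.65) = 400.2/29.65 = 13.50 mg/L.
Initial deficit D₀ = C_s − DO₀ = 11.0 − 8.967 = 2.033 mg/L.
D(1.37) = [0.290×13.50/(1.18−0.290)](e^(−0.290×1.37) − e^(−1.18×1.37)) + 2.033 e^(−1.18×1.37)
= 4.399 × (0.6721 − 0.1986) + 2.033 × 0.1986 = 2.487 mg/L.
DO = 11.0 − 2.487 = 8.513 mg/L.

DO ≈ 8.51 mg/L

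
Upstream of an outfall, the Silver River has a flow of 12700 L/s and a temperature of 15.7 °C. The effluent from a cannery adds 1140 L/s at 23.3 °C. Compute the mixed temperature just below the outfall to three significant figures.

Flow-weighted mixing: C = (Q_r C_r + Q_w C_w)/(Q_r + Q_w)
= (12700×15.7 + 1140×23.3)/(12700 + 1140) = 226000/13840 = 16.33 °C.

16.3 °C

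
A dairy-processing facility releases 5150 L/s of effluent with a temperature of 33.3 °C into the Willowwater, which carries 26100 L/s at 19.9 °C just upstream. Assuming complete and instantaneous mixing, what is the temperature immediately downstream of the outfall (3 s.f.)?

Flow-weighted mixing: C = (Q_r C_r + Q_w C_w)/(Q_r + Q_w)
= (26100×19.9 + 5150×33.3)/(26100 + 5150) = 690900/31250 = 22.11 °C.

22.1 °C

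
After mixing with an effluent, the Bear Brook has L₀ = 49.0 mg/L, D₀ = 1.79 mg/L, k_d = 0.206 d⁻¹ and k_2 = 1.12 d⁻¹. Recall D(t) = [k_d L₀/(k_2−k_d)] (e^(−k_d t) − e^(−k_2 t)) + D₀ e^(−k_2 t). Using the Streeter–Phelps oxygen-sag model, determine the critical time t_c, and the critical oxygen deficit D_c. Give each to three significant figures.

At the critical point dD/dt = 0, so k_d L₀ e^(−k_d t) = k_2 D. Substituting D(t) from the Streeter–Phelps equation and solving for t gives
t_c = ln[(k_2/k_d)(1 − D₀(k_2−k_d)/(k_d L₀))] / (k_2−k_d).
Here k_2−k_d = 0.9140 d⁻¹ and 1 − D₀(k_2−k_d)/(k_d L₀) = 1 − 1.79×0.9140/(0.206×49.0) = 0.8379, so
t_c = ln(5.437 × 0.8379) / 0.9140 = 1.516 / 0.9140 = 1.659 d.
L(t_c) = L₀ e^(−k_d t_c) = 49.0 × 0.7105 = 34.82 mg/L, and at the critical point k_2 D_c = k_d L, so D_c = (0.206/1.12) × 34.82 = 6.404 mg/L.

t_c ≈ 1.66 d; D_c ≈ 6.40 mg/L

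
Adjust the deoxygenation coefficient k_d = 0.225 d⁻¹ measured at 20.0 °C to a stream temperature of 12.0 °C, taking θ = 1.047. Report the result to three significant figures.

k_d ≈ 0.156 d⁻¹

k_d(T₂) = k_d(T₁) · θ^(T₂−T₁) = 0.225 × 1.047^(12.0−20.0)
= 0.225 × 1.047^-8.00 = 0.225 × 0.6925 = 0.1558 d⁻¹.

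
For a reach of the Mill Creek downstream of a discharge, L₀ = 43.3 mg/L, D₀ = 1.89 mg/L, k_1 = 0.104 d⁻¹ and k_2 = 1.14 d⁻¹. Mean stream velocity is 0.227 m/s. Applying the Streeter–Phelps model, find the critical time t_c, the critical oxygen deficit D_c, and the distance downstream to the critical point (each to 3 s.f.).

t_c ≈ 1.76 d; D_c ≈ 3.29 mg/L; x_c ≈ 34.5 km

With k_2/k_1 = 10.96 and 1 − D₀(k_2−k_1)/(k_1 L₀) = 0.5652,
t_c = ln(10.96 × 0.5652) / (1.14 − 0.104) = ln(6.195) / 1.036 = 1.824/1.036 = 1.760 d.
L(t_c) = L₀ e^(−k_1 t_c) = 43.3 × 0.8327 = 36.06 mg/L, and at the critical point k_2 D_c = k_1 L, so D_c = (0.104/1.14) × 36.06 = 3.289 mg/L.
x_c = v t_c = 0.227 m/s × 1.760 d × 86400 s/d = 34530 m ≈ 34.5 km.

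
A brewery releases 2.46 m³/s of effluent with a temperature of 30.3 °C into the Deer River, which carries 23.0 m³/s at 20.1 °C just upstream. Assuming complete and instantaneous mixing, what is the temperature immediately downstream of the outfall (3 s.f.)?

21.1 °C

Flow-weighted mixing: C = (Q_r C_r + Q_w C_w)/(Q_r + Q_w)
= (23.0×20.1 + 2.46×30.3)/(23.0 + 2.46) = 536.8/25.46 = 21.09 °C.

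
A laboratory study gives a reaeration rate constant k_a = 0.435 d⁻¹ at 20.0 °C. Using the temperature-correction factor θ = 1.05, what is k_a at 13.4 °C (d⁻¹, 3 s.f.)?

k_a(T₂) = k_a(T₁) · θ^(T₂−T₁) = 0.435 × 1.05^(13.4−20.0)
= 0.435 × 1.05^-6.60 = 0.435 × 0.7247 = 0.3152 d⁻¹.

k_a ≈ 0.315 d⁻¹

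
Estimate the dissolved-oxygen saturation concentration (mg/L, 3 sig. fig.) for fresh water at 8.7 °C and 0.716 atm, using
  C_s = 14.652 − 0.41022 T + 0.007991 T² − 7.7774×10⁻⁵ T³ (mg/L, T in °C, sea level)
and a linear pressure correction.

C_s ≈ 8.33 mg/L

At sea level: C_s = 14.652 − 0.41022×8.7 + 0.007991×8.7² − 7.7774×10⁻⁵×8.7³ = 11.64 mg/L.
Pressure correction: C_s' = 11.64 × 0.716 = 8.332 mg/L.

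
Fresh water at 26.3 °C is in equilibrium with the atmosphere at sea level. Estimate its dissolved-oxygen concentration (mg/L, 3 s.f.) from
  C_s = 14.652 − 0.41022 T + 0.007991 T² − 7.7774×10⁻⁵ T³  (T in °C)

C_s = 14.652 − 0.41022×26.3 + 0.007991×26.3² − 7.7774×10⁻⁵×26.3³ = 7.976 mg/L.

C_s ≈ 7.98 mg/L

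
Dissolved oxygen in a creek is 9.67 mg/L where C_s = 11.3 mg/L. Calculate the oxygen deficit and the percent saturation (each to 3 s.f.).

D = C_s − C = 11.3 − 9.67 = 1.63 mg/L.
% saturation = 9.67/11.3 × 100 = 85.6 %.

D ≈ 1.63 mg/L; 85.6 % saturation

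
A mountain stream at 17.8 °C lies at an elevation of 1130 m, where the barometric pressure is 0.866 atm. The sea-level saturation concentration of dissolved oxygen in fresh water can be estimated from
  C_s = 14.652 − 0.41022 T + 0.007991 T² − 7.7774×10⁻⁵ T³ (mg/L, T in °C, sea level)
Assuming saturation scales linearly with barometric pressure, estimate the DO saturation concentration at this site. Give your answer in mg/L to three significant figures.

At sea level: C_s = 14.652 − 0.41022×17.8 + 0.007991×17.8² − 7.7774×10⁻⁵×17.8³ = 9.443 mg/L.
Pressure correction: C_s' = 9.443 × 0.866 = 8.178 mg/L.

C_s ≈ 8.18 mg/L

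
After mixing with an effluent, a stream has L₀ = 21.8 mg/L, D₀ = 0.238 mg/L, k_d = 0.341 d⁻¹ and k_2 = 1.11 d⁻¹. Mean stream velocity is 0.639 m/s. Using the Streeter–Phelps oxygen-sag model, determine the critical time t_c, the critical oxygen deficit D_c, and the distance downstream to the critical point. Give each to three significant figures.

t_c ≈ 1.50 d; D_c ≈ 4.01 mg/L; x_c ≈ 82.9 km

At the critical point dD/dt = 0, so k_d L₀ e^(−k_d t) = k_2 D. Substituting D(t) from the Streeter–Phelps equation and solving for t gives
t_c = ln[(k_2/k_d)(1 − D₀(k_2−k_d)/(k_d L₀))] / (k_2−k_d).
Here k_2−k_d = 0.7690 d⁻¹ and 1 − D₀(k_2−k_d)/(k_d L₀) = 1 − 0.238×0.7690/(0.341×21.8) = 0.9754, so
t_c = ln(3.255 × 0.9754) / 0.7690 = 1.155 / 0.7690 = 1.502 d.
L(t_c) = L₀ e^(−k_d t_c) = 21.8 × 0.5991 = 13.06 mg/L, and at the critical point k_2 D_c = k_d L, so D_c = (0.341/1.11) × 13.06 = 4.012 mg/L.
x_c = v t_c = 0.639 m/s × 1.502 d × 86400 s/d = 82940 m ≈ 82.9 km.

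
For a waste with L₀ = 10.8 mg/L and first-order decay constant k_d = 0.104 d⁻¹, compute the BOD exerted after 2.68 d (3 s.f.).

y ≈ 2.63 mg/L

y_t = L₀(1 − e^(−k_d t)) = 10.8 × (1 − e^(−0.104×2.68))
= 10.8 × (1 − 0.7568) = 10.8 × 0.2432 = 2.627 mg/L.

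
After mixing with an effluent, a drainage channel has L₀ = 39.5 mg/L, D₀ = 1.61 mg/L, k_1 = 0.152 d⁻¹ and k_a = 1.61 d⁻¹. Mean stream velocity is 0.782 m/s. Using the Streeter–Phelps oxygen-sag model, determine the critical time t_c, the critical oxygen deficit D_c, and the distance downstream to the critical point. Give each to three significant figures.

With k_a/k_1 = 10.59 and 1 − D₀(k_a−k_1)/(k_1 L₀) = 0.6090,
t_c = ln(10.59 × 0.6090) / (1.61 − 0.152) = ln(6.451) / 1.458 = 1.864/1.458 = 1.279 d.
L(t_c) = L₀ e^(−k_1 t_c) = 39.5 × 0.8234 = 32.52 mg/L, and at the critical point k_a D_c = k_1 L, so D_c = (0.152/1.61) × 32.52 = 3.071 mg/L.
x_c = v t_c = 0.782 m/s × 1.279 d × 86400 s/d = 86390 m ≈ 86.4 km.

t_c ≈ 1.28 d; D_c ≈ 3.07 mg/L; x_c ≈ 86.4 km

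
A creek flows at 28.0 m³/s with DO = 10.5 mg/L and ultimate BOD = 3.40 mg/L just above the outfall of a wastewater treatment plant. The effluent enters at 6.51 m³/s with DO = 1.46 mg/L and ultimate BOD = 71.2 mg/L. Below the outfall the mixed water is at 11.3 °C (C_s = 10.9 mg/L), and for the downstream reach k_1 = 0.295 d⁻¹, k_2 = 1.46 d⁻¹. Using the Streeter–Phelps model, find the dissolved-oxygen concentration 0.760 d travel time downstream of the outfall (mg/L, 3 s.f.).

DO ≈ 8.28 mg/L

Mixed DO = (28.0×10.5 + 6.51×1.46)/(28.0+6.51) = 303.5/34.51 = 8.795 mg/L.
Mixed L₀ = (28.0×3.40 + 6.51×71.2)/(34.51) = 558.7/34.51 = 16.19 mg/L.
Initial deficit D₀ = C_s − DO₀ = 10.9 − 8.795 = 2.105 mg/L.
D(0.760) = [0.295×16.19/(1.46−0.295)](e^(−0.295×0.760) − e^(−1.46×0.760)) + 2.105 e^(−1.46×0.760)
= 4.100 × (0.7992 − 0.3297) + 2.105 × 0.3297 = 2.619 mg/L.
DO = 10.9 − 2.619 = 8.281 mg/L.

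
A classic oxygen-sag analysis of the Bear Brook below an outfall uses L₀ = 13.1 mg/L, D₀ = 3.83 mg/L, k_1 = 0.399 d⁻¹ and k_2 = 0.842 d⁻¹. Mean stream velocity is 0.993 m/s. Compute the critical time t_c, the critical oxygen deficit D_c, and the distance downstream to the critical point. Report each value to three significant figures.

With k_2/k_1 = 2.110 and 1 − D₀(k_2−k_1)/(k_1 L₀) = 0.6754,
t_c = ln(2.110 × 0.6754) / (0.842 − 0.399) = ln(1.425) / 0.4430 = 0.3544/0.4430 = 0.7999 d.
D_c = (k_1/k_2) L₀ e^(−k_1 t_c) = (0.399/0.842) × 13.1 × e^(−0.399×0.7999) = 0.4739 × 13.1 × 0.7268 = 4.512 mg/L.
x_c = v t_c = 0.993 m/s × 0.7999 d × 86400 s/d = 68630 m ≈ 68.6 km.

t_c ≈ 0.800 d; D_c ≈ 4.51 mg/L; x_c ≈ 68.6 km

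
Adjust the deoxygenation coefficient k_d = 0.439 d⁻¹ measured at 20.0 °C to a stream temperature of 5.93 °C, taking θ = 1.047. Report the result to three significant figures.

k_d ≈ 0.230 d⁻¹

k_d(T₂) = k_d(T₁) · θ^(T₂−T₁) = 0.439 × 1.047^(5.93−20.0)
= 0.439 × 1.047^-14.1 = 0.439 × 0.5240 = 0.2300 d⁻¹.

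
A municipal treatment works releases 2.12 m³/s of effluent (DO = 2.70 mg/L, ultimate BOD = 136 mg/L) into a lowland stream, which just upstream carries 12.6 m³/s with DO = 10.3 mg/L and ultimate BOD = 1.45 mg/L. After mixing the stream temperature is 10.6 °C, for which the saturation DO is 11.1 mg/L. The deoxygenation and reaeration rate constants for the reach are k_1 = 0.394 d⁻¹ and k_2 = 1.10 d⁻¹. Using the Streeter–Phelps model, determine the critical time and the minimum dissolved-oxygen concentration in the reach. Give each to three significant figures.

t_c ≈ 1.20 d; minimum DO ≈ 6.45 mg/L

Mixed DO = (12.6×10.3 + 2.12×2.70)/(12.6+2.12) = 135.5/14.72 = 9.205 mg/L.
Mixed L₀ = (12.6×1.45 + 2.12×136)/(14.72) = 306.6/14.72 = 20.83 mg/L.
Initial deficit D₀ = C_s − DO₀ = 11.1 − 9.205 = 1.895 mg/L.
t_c = (1/0.7060) ln[(1.10/0.394)(1 − 1.895×0.7060/(0.394×20.83))] = 1.416 × ln(2.337) = 1.202 d.
D_c = (0.394/1.10) × 20.83 × e^(−0.394×1.202) = 0.3582 × 20.83 × 0.6227 = 4.646 mg/L.
Minimum DO = 11.1 − 4.646 = 6.454 mg/L.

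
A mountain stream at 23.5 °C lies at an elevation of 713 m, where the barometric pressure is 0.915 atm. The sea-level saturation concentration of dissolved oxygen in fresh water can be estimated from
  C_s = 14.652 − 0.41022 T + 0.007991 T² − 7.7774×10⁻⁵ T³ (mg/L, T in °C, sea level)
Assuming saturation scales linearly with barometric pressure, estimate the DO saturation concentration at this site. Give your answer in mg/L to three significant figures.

At sea level: C_s = 14.652 − 0.41022×23.5 + 0.007991×23.5² − 7.7774×10⁻⁵×23.5³ = 8.416 mg/L.
Pressure correction: C_s' = 8.416 × 0.915 = 7.700 mg/L.

C_s ≈ 7.70 mg/L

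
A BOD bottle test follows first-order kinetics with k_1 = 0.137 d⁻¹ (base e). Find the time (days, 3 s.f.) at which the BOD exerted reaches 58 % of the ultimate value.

t ≈ 6.33 d

y/L₀ = 1 − e^(−k_1 t) = 0.58 ⇒ e^(−k_1 t) = 0.420
t = −ln(0.420) / 0.137 = 0.8675 / 0.137 = 6.332 d.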